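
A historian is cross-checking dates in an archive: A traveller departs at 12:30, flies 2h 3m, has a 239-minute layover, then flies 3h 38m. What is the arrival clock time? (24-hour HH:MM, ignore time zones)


Depart: 12:30
Leg 1: +123 min -> 14:33
Layover: +239 min -> 18:32
Leg 2: +218 min -> 22:10
Total travel: 580 minutes = 9h 40m
Arrival: 22:10

22:10


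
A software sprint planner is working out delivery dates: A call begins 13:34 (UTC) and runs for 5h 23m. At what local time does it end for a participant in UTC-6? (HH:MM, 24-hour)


Start: 13:34 in UTC
Step 1 - add duration:
  minutes: 34 + 23 = 57
  hours: 13 + 5 + 0 = 18
  end in UTC: 18:57
Step 2 - convert UTC -> UTC-6:
  offset difference: -6 - (0) = -6 hours
  18 + (-6) = 12 -> mod 24 = 12
Result: 12:57 in UTC-6

12:57


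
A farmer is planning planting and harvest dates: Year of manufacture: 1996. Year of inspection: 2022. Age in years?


Birth year: 1996
Current year: 2022
Age = current year - birth year
Age = 2022 - 1996 = 26

26


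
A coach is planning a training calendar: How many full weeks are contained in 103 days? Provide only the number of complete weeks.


Total days: 103
Days per week: 7
Division: 103 / 7 = 14 remainder 5
Complete weeks: 14
Remaining days: 5

14


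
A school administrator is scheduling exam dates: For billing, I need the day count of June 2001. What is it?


Month: June
Year: 2001
June is a 30-day month
Total: 30 days

30


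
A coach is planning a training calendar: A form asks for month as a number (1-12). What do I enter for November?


Calendar month order:
10. October
11. November <--
12. December
November is month number 11

11


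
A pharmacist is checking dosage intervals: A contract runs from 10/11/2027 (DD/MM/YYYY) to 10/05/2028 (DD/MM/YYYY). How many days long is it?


Start date: 2027-11-10
End date: 2028-05-10
Nov 2027: +21 days
Dec 2027: +31 days
Jan 2028: +31 days
... (4 more months)
Total: 182 days

182


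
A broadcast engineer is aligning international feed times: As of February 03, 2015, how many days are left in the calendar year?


Start: February 03, 2015
End: December 31, 2015
Days left in February: 25
March: 31
April: 30
May: 31
June: 30
... plus remaining months
Sum of remaining months: 306
Total: 25 + 306 = 331

331


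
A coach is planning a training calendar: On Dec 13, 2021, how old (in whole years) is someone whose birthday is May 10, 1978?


Birth: 1978-05-10
Reference: 2021-12-13
Year difference: 2021 - 1978 = 43
Has birthday (05-10) occurred by 12-13? Yes
Age in full years: 43

43


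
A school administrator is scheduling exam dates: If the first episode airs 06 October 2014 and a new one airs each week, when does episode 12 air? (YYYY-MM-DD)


First occurrence: 2014-10-06 (occurrence 1)
Each occurrence is 7 days after the previous.
Occurrence 12 is 11 weeks after the first.
11 weeks = 77 days
2014-10-06 + 77 days = 2014-12-22

2014-12-22


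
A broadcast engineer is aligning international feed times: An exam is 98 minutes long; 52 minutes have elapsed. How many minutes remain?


Total budget: 98 minutes
Time used: 52 minutes
Remaining: 98 - 52 = 46 minutes
Percent used: 53.1%
Percent remaining: 46.9%

46


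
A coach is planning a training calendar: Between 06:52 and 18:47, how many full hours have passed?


Start: 06:52
End: 18:47
Hour difference: 18 - 6 = 12 hours
Minute difference: 47 - 52 = -5 minutes
Total minutes: 715
Complete hours: 715 / 60 = 11 (remainder 55)

11


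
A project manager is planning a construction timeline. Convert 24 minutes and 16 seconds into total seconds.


Minutes: 24
Seconds: 16
Convert minutes to seconds: 24 x 60 = 1440
Add remaining seconds: 1440 + 16 = 1456

1456


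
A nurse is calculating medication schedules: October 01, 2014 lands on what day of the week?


Date: 2014-10-01
January 1, 2014 is a Wednesday
Day of year: 274
Offset from Jan 1: 273 days
273 mod 7 = 0
Result: Wednesday

Wednesday


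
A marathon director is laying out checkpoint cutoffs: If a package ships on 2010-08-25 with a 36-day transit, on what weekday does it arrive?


Start: 2010-08-25 (Wednesday)
Step 1 - find target date: add 36 days
  2010-08-25 + 36 days = 2010-09-30
Step 2 - day of week:
  36 mod 7 = 1
  Wednesday + 1 days -> Thursday
Result: Thursday (2010-09-30)

Thursday


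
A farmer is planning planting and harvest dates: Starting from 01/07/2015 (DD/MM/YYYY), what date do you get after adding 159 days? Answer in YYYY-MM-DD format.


Start: 2015-07-01
Adding 159 days
Days remaining in July: 30
After July: 129 days still to add
August 2015: 31 days, 98 remaining
September 2015: 30 days, 68 remaining
October 2015: 31 days, 37 remaining
November 2015: 30 days, 7 remaining
Result: 2015-12-07

2015-12-07


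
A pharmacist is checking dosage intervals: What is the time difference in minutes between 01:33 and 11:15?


Start time: 01:33 = 93 minutes from midnight
End time: 11:15 = 675 minutes from midnight
Difference: 675 - 93 = 582 minutes
That is 9 hours and 42 minutes

582


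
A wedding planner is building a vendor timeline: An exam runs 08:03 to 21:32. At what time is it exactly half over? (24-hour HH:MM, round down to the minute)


Start time: 08:03 = 483 minutes from midnight
End time: 21:32 = 1292 minutes from midnight
Sum: 483 + 1292 = 1775
Midpoint: 1775 / 2 = 887 minutes
Convert: 887 / 60 = 14 hours, 47 minutes
Result: 14:47

14:47


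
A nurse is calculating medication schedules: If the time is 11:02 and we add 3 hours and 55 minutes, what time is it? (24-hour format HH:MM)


Start time: 11:02
Adding: 3 hours 55 minutes
Minutes: 2 + 55 = 57
Hours: 11 + 3 + 0 = 14
Result: 14:57

14:57


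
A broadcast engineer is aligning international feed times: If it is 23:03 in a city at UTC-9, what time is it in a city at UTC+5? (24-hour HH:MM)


Local time: 23:03 at UTC-9 (offset -9h)
Target zone: UTC+5 (offset 5h)
Difference: 5 - (-9) = 14 hours
Calculation: 23 + (14) = 37
Wraparound: (37) mod 24 = 13
Result: 13:03

13:03


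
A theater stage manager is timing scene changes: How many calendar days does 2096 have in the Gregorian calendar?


Year: 2096
Check leap year rules:
Divisible by 4? Yes
Divisible by 100? No
2096 is a leap year
Days: 366

366


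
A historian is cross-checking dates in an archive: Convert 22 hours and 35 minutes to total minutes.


Hours: 22
Minutes: 35
Convert hours to minutes: 22 x 60 = 1320
Add remaining minutes: 1320 + 35 = 1355

1355


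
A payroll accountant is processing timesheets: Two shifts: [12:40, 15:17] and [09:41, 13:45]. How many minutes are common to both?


Interval A: [760, 917] minutes from midnight
Interval B: [581, 825] minutes from midnight
Overlap start = max(760, 581) = 760
Overlap end = min(917, 825) = 825
Overlap = 825 - 760 = 65 minutes

65


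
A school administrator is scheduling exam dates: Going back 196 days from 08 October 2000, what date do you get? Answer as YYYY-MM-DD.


Start: 2000-10-08
Subtracting 196 days
Days already passed in October: 8
After going back through October: 188 more days to subtract
September 2000: 30 days, 158 remaining
August 2000: 31 days, 127 remaining
July 2000: 31 days, 96 remaining
June 2000: 30 days, 66 remaining
Result: 2000-03-26

2000-03-26


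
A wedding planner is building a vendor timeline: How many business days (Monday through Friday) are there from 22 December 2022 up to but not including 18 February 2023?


Start: 2022-12-22 (Thursday)
End (exclusive): 2023-02-18 (Saturday)
Total calendar days: 58
Full weeks: 58 // 7 = 8 -> 40 weekdays
Remaining 2 days starting on Thursday:
  Thu(w), Fri(w) -> 2 weekdays
Total business days: 40 + 2 = 42

42


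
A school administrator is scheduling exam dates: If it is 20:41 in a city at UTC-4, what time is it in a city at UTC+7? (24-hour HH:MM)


Local time: 20:41 at UTC-4 (offset -4h)
Target zone: UTC+7 (offset 7h)
Difference: 7 - (-4) = 11 hours
Calculation: 20 + (11) = 31
Wraparound: (31) mod 24 = 7
Result: 07:41

07:41


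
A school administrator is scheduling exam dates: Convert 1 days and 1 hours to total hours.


Days: 1
Extra hours: 1
Hours per day: 24
Days to hours: 1 x 24 = 24
Total: 24 + 1 = 25

25


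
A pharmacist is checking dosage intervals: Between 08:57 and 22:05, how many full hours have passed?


Start: 08:57
End: 22:05
Hour difference: 22 - 8 = 14 hours
Minute difference: 5 - 57 = -52 minutes
Total minutes: 788
Complete hours: 788 / 60 = 13 (remainder 8)

13


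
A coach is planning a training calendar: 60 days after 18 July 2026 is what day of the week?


Start: 2026-07-18 (Saturday)
Step 1 - find target date: add 60 days
  2026-07-18 + 60 days = 2026-09-16
Step 2 - day of week:
  60 mod 7 = 4
  Saturday + 4 days -> Wednesday
Result: Wednesday (2026-09-16)

Wednesday


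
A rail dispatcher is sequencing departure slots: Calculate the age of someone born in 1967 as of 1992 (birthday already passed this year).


Birth year: 1967
Current year: 1992
Age = current year - birth year
Age = 1992 - 1967 = 25

25


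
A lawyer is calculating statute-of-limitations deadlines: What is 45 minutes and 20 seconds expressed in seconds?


Minutes: 45
Extra seconds: 20
Seconds per minute: 60
Minutes to seconds: 45 x 60 = 2700
Total: 2700 + 20 = 2720

2720


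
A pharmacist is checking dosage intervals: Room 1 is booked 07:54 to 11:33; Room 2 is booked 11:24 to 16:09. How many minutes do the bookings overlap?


Interval A: [474, 693] minutes from midnight
Interval B: [684, 969] minutes from midnight
Overlap start = max(474, 684) = 684
Overlap end = min(693, 969) = 693
Overlap = 693 - 684 = 9 minutes

9


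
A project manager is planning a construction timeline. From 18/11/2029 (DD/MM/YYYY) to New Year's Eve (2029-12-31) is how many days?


Start: November 18, 2029
End: December 31, 2029
Days left in November: 12
December: 31
Sum of remaining months: 31
Total: 12 + 31 = 43

43


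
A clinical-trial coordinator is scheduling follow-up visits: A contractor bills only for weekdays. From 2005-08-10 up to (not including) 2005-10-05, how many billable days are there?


Start: 2005-08-10 (Wednesday)
End (exclusive): 2005-10-05 (Wednesday)
Total calendar days: 56
Full weeks: 56 // 7 = 8 -> 40 weekdays
Remaining 0 days starting on Wednesday:
Total business days: 40 + 0 = 40

40


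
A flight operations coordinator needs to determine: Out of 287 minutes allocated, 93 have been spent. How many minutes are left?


Total budget: 287 minutes
Time used: 93 minutes
Remaining: 287 - 93 = 194 minutes
Percent used: 32.4%
Percent remaining: 67.6%

194


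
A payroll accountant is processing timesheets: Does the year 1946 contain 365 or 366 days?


Year: 1946
Check leap year rules:
Divisible by 4? No
1946 is not a leap year
Days: 365

365


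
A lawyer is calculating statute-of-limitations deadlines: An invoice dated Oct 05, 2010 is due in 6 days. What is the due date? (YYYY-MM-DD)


Start: 2010-10-05
Adding 6 days
Days remaining in October: 26
Result: 2010-10-11

2010-10-11


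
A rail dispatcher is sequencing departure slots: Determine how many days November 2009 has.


Month: November
Year: 2009
November is a 30-day month
Total: 30 days

30


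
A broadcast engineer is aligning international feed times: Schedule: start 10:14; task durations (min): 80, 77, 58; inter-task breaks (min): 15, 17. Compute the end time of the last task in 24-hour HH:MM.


Start: 10:14 = 614 min from midnight
  after task 1 (80 min): 11:34
  after break (15 min): 11:49
  after task 2 (77 min): 13:06
  after break (17 min): 13:23
  after task 3 (58 min): 14:21
Total elapsed: 247 minutes
End time: 14:21

14:21


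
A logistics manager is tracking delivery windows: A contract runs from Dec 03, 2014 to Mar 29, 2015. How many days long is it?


Start date: 2014-12-03
End date: 2015-03-29
Dec 2014: +29 days
Jan 2015: +31 days
Feb 2015: +28 days
Mar 2015: +28 days
Total: 116 days

116


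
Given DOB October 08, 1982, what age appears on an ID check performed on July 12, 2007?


Birth: 1982-10-08
Reference: 2007-07-12
Year difference: 2007 - 1982 = 25
Has birthday (10-08) occurred by 07-12? No
Birthday not yet reached this year -> subtract 1
Age in full years: 24

24


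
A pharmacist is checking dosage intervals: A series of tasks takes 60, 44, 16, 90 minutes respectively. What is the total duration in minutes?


Durations: 60, 44, 16, 90
Running sum: 60
+ 44 = 104
+ 16 = 120
+ 90 = 210
Total duration: 210 minutes
That is 3 hours and 30 minutes

210


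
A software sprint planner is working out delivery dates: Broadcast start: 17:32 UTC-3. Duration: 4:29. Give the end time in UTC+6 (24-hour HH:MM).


Start: 17:32 in UTC-3
Step 1 - add duration:
  minutes: 32 + 29 = 61 (carry 1h)
  hours: 17 + 4 + 1 = 22
  end in UTC-3: 22:01
Step 2 - convert UTC-3 -> UTC+6:
  offset difference: 6 - (-3) = 9 hours
  22 + (9) = 31 -> mod 24 = 7
Result: 07:01 in UTC+6

07:01


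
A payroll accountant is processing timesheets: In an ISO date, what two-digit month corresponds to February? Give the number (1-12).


Calendar month order:
1. January
2. February <--
3. March
February is month number 2

2


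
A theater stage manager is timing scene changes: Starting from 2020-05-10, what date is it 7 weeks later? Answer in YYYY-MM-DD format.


Start: 2020-05-10
Weeks to add: 7
Convert to days: 7 x 7 = 49 days
Add 49 days to 2020-05-10
Result: 2020-06-28

2020-06-28


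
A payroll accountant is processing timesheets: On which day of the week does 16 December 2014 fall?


Date: 2014-12-16
January 1, 2014 is a Wednesday
Day of year: 350
Offset from Jan 1: 349 days
349 mod 7 = 6
Result: Tuesday

Tuesday


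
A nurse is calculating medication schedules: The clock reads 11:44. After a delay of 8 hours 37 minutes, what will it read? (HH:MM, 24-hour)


Start time: 11:44
Adding: 8 hours 37 minutes
Minutes: 44 + 37 = 81
Minute overflow: 81 >= 60, so carry 1 hour, minutes = 21
Hours: 11 + 8 + 1 = 20
Result: 20:21

20:21


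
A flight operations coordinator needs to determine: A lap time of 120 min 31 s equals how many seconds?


Minutes: 120
Seconds: 31
Convert minutes to seconds: 120 x 60 = 7200
Add remaining seconds: 7200 + 31 = 7231

7231


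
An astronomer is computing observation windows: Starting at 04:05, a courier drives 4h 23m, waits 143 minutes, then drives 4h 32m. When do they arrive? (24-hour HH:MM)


Depart: 04:05
Leg 1: +263 min -> 08:28
Layover: +143 min -> 10:51
Leg 2: +272 min -> 15:23
Total travel: 678 minutes = 11h 18m
Arrival: 15:23

15:23


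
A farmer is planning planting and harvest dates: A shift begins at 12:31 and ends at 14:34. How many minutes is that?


Start time: 12:31 = 751 minutes from midnight
End time: 14:34 = 874 minutes from midnight
Difference: 874 - 751 = 123 minutes
That is 2 hours and 3 minutes

123


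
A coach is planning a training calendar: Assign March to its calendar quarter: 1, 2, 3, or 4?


Month: March (month 3)
Q1: January-March (months 1-3)
Q2: April-June (months 4-6)
Q3: July-September (months 7-9)
Q4: October-December (months 10-12)
Month 3 falls in Q1

1


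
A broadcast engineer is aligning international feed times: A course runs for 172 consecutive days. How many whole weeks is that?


Total days: 172
Days per week: 7
Division: 172 / 7 = 24 remainder 4
Complete weeks: 24
Remaining days: 4

24


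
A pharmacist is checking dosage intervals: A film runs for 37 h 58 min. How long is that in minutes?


Hours: 37
Minutes: 58
Convert hours to minutes: 37 x 60 = 2220
Add remaining minutes: 2220 + 58 = 2278

2278


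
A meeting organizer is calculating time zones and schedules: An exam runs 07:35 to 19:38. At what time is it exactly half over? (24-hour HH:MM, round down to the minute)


Start time: 07:35 = 455 minutes from midnight
End time: 19:38 = 1178 minutes from midnight
Sum: 455 + 1178 = 1633
Midpoint: 1633 / 2 = 816 minutes
Convert: 816 / 60 = 13 hours, 36 minutes
Result: 13:36

13:36


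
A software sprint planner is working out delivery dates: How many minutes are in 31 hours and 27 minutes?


Hours: 31
Extra minutes: 27
Minutes per hour: 60
Hours to minutes: 31 x 60 = 1860
Total: 1860 + 27 = 1887

1887


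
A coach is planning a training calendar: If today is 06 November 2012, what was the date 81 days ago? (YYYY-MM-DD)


Start: 2012-11-06
Subtracting 81 days
Days already passed in November: 6
After going back through November: 75 more days to subtract
October 2012: 31 days, 44 remaining
September 2012: 30 days, 14 remaining
August 2012 has 31 days, need 14
Result: 2012-08-17

2012-08-17


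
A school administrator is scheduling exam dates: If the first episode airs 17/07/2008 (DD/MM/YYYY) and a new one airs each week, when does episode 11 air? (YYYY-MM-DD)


First occurrence: 2008-07-17 (occurrence 1)
Each occurrence is 7 days after the previous.
Occurrence 11 is 10 weeks after the first.
10 weeks = 70 days
2008-07-17 + 70 days = 2008-09-25

2008-09-25


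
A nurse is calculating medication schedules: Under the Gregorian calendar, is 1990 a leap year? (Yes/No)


Year: 1990
Divisible by 4? 1990 / 4 = 497.5 -> No
Not divisible by 4, so NOT a leap year

No


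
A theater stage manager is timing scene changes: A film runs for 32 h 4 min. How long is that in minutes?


Hours: 32
Minutes: 4
Convert hours to minutes: 32 x 60 = 1920
Add remaining minutes: 1920 + 4 = 1924

1924


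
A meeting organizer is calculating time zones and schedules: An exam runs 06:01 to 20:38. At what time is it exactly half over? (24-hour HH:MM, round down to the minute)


Start time: 06:01 = 361 minutes from midnight
End time: 20:38 = 1238 minutes from midnight
Sum: 361 + 1238 = 1599
Midpoint: 1599 / 2 = 799 minutes
Convert: 799 / 60 = 13 hours, 19 minutes
Result: 13:19

13:19


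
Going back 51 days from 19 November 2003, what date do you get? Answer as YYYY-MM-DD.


Start: 2003-11-19
Subtracting 51 days
Days already passed in November: 19
After going back through November: 32 more days to subtract
October 2003: 31 days, 1 remaining
September 2003 has 30 days, need 1
Result: 2003-09-29

2003-09-29


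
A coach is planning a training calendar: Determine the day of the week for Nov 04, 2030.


Date: 2030-11-04
January 1, 2030 is a Tuesday
Day of year: 308
Offset from Jan 1: 307 days
307 mod 7 = 6
Result: Monday

Monday


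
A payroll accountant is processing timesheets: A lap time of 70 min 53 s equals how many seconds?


Minutes: 70
Seconds: 53
Convert minutes to seconds: 70 x 60 = 4200
Add remaining seconds: 4200 + 53 = 4253

4253


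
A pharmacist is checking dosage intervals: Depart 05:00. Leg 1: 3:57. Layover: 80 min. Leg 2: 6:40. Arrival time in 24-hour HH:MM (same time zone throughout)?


Depart: 05:00
Leg 1: +237 min -> 08:57
Layover: +80 min -> 10:17
Leg 2: +400 min -> 16:57
Total travel: 717 minutes = 11h 57m
Arrival: 16:57

16:57


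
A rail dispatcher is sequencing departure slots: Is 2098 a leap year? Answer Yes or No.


Year: 2098
Divisible by 4? 2098 / 4 = 524.5 -> No
Not divisible by 4, so NOT a leap year

No


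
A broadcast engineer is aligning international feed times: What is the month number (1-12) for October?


Calendar month order:
9. September
10. October <--
11. November
October is month number 10

10


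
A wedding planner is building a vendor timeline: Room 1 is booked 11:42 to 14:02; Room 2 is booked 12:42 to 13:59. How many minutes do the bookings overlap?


Interval A: [702, 842] minutes from midnight
Interval B: [762, 839] minutes from midnight
Overlap start = max(702, 762) = 762
Overlap end = min(842, 839) = 839
Overlap = 839 - 762 = 77 minutes

77


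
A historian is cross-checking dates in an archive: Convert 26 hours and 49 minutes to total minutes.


Hours: 26
Extra minutes: 49
Minutes per hour: 60
Hours to minutes: 26 x 60 = 1560
Total: 1560 + 49 = 1609

1609


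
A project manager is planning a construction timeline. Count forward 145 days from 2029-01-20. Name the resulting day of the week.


Start: 2029-01-20 (Saturday)
Step 1 - find target date: add 145 days
  2029-01-20 + 145 days = 2029-06-14
Step 2 - day of week:
  145 mod 7 = 5
  Saturday + 5 days -> Thursday
Result: Thursday (2029-06-14)

Thursday


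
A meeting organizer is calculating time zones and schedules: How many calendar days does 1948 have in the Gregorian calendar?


Year: 1948
Check leap year rules:
Divisible by 4? Yes
Divisible by 100? No
1948 is a leap year
Days: 366

366


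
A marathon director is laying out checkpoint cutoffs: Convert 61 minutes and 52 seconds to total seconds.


Minutes: 61
Extra seconds: 52
Seconds per minute: 60
Minutes to seconds: 61 x 60 = 3660
Total: 3660 + 52 = 3712

3712


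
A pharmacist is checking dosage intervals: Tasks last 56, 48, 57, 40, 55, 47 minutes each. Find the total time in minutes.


Durations: 56, 48, 57, 40, 55, 47
Running sum: 56
+ 48 = 104
+ 57 = 161
+ 40 = 201
+ 55 = 256
+ 47 = 303
Total duration: 303 minutes
That is 5 hours and 3 minutes

303


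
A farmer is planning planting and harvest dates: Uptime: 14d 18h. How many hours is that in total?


Days: 14
Extra hours: 18
Hours per day: 24
Days to hours: 14 x 24 = 336
Total: 336 + 18 = 354

354


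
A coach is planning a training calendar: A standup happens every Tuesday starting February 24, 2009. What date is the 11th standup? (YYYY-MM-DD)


First occurrence: 2009-02-24 (occurrence 1)
Each occurrence is 7 days after the previous.
Occurrence 11 is 10 weeks after the first.
10 weeks = 70 days
2009-02-24 + 70 days = 2009-05-05

2009-05-05


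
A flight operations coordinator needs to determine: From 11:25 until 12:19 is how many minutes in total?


Start time: 11:25 = 685 minutes from midnight
End time: 12:19 = 739 minutes from midnight
Difference: 739 - 685 = 54 minutes
That is 0 hours and 54 minutes

54


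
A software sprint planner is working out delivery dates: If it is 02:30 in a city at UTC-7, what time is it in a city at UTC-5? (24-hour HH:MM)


Local time: 02:30 at UTC-7 (offset -7h)
Target zone: UTC-5 (offset -5h)
Difference: -5 - (-7) = 2 hours
Calculation: 2 + (2) = 4
Result: 04:30

04:30


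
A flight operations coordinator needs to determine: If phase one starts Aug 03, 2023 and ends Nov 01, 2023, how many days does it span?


Start date: 2023-08-03
End date: 2023-11-01
Aug 2023: +29 days
Sep 2023: +30 days
Oct 2023: +31 days
Total: 90 days

90


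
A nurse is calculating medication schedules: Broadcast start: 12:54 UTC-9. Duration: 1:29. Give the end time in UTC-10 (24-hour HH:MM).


Start: 12:54 in UTC-9
Step 1 - add duration:
  minutes: 54 + 29 = 83 (carry 1h)
  hours: 12 + 1 + 1 = 14
  end in UTC-9: 14:23
Step 2 - convert UTC-9 -> UTC-10:
  offset difference: -10 - (-9) = -1 hours
  14 + (-1) = 13 -> mod 24 = 13
Result: 13:23 in UTC-10

13:23


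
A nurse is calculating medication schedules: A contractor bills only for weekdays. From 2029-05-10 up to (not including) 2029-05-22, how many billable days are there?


Start: 2029-05-10 (Thursday)
End (exclusive): 2029-05-22 (Tuesday)
Total calendar days: 12
Full weeks: 12 // 7 = 1 -> 5 weekdays
Remaining 5 days starting on Thursday:
  Thu(w), Fri(w), Sat(-), Sun(-), Mon(w) -> 3 weekdays
Total business days: 5 + 3 = 8

8


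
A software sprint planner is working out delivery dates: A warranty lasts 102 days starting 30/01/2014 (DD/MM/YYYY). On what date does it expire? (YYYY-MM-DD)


Start: 2014-01-30
Adding 102 days
Days remaining in January: 1
After January: 101 days still to add
February 2014: 28 days, 73 remaining
March 2014: 31 days, 42 remaining
April 2014: 30 days, 12 remaining
May 2014 has 31 days, need 12
Result: 2014-05-12

2014-05-12


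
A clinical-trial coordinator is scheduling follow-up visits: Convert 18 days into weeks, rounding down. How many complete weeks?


Total days: 18
Days per week: 7
Division: 18 / 7 = 2 remainder 4
Complete weeks: 2
Remaining days: 4

2


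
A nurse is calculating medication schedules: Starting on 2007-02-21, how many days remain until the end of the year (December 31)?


Start: February 21, 2007
End: December 31, 2007
Days left in February: 7
March: 31
April: 30
May: 31
June: 30
... plus remaining months
Sum of remaining months: 306
Total: 7 + 306 = 313

313


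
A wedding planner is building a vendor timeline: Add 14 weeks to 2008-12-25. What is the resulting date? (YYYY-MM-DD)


Start: 2008-12-25
Weeks to add: 14
Convert to days: 14 x 7 = 98 days
Add 98 days to 2008-12-25
Result: 2009-04-02

2009-04-02


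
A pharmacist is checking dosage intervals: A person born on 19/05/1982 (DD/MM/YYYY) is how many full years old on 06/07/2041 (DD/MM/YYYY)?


Birth: 1982-05-19
Reference: 2041-07-06
Year difference: 2041 - 1982 = 59
Has birthday (05-19) occurred by 07-06? Yes
Age in full years: 59

59


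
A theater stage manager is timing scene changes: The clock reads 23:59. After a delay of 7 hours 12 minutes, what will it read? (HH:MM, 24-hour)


Start time: 23:59
Adding: 7 hours 12 minutes
Minutes: 59 + 12 = 71
Minute overflow: 71 >= 60, so carry 1 hour, minutes = 11
Hours: 23 + 7 + 1 = 31
Hour wraparound: 31 mod 24 = 7
Result: 07:11

07:11


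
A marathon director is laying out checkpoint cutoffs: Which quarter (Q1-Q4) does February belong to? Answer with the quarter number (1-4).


Month: February (month 2)
Q1: January-March (months 1-3)
Q2: April-June (months 4-6)
Q3: July-September (months 7-9)
Q4: October-December (months 10-12)
Month 2 falls in Q1

1


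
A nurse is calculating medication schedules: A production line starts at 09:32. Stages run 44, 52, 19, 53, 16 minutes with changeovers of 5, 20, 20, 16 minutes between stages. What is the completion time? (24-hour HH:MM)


Start: 09:32 = 572 min from midnight
  after task 1 (44 min): 10:16
  after break (5 min): 10:21
  after task 2 (52 min): 11:13
  after break (20 min): 11:33
  after task 3 (19 min): 11:52
  after break (20 min): 12:12
  after task 4 (53 min): 13:05
  after break (16 min): 13:21
  after task 5 (16 min): 13:37
Total elapsed: 245 minutes
End time: 13:37

13:37


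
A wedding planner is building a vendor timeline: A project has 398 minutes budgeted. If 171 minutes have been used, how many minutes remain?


Total budget: 398 minutes
Time used: 171 minutes
Remaining: 398 - 171 = 227 minutes
Percent used: 43.0%
Percent remaining: 57.0%

227


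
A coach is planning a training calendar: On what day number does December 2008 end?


Month: December
Year: 2008
December is a 31-day month
Total: 31 days

31


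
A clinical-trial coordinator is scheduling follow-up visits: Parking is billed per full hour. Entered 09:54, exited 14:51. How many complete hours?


Start: 09:54
End: 14:51
Hour difference: 14 - 9 = 5 hours
Minute difference: 51 - 54 = -3 minutes
Total minutes: 297
Complete hours: 297 / 60 = 4 (remainder 57)

4


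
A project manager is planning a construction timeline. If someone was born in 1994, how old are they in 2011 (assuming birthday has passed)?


Birth year: 1994
Current year: 2011
Age = current year - birth year
Age = 2011 - 1994 = 17

17


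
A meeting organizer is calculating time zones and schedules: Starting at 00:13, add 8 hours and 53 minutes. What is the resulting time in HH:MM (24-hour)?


Start time: 00:13
Adding: 8 hours 53 minutes
Minutes: 13 + 53 = 66
Minute overflow: 66 >= 60, so carry 1 hour, minutes = 6
Hours: 0 + 8 + 1 = 9
Result: 09:06

09:06


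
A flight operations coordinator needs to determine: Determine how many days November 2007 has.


Month: November
Year: 2007
November is a 30-day month
Total: 30 days

30


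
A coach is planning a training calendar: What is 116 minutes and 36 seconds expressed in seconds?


Minutes: 116
Extra seconds: 36
Seconds per minute: 60
Minutes to seconds: 116 x 60 = 6960
Total: 6960 + 36 = 6996

6996


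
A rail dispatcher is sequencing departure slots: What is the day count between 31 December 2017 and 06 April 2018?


Start date: 2017-12-31
End date: 2018-04-06
Dec 2017: +1 days
Jan 2018: +31 days
Feb 2018: +28 days
Mar 2018: +31 days
Apr 2018: +5 days
Total: 96 days

96


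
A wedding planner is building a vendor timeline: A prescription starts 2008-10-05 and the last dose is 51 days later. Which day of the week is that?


Start: 2008-10-05 (Sunday)
Step 1 - find target date: add 51 days
  2008-10-05 + 51 days = 2008-11-25
Step 2 - day of week:
  51 mod 7 = 2
  Sunday + 2 days -> Tuesday
Result: Tuesday (2008-11-25)

Tuesday


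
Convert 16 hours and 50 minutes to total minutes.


Hours: 16
Extra minutes: 50
Minutes per hour: 60
Hours to minutes: 16 x 60 = 960
Total: 960 + 50 = 1010

1010


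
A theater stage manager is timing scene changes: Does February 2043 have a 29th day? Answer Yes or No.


Year: 2043
Divisible by 4? 2043 / 4 = 510.75 -> No
Not divisible by 4, so NOT a leap year

No


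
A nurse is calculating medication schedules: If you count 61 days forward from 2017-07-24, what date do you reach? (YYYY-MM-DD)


Start: 2017-07-24
Adding 61 days
Days remaining in July: 7
After July: 54 days still to add
August 2017: 31 days, 23 remaining
September 2017 has 30 days, need 23
Result: 2017-09-23

2017-09-23


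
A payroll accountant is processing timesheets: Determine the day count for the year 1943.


Year: 1943
Check leap year rules:
Divisible by 4? No
1943 is not a leap year
Days: 365

365


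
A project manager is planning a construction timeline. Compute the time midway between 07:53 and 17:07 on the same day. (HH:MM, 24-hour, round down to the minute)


Start time: 07:53 = 473 minutes from midnight
End time: 17:07 = 1027 minutes from midnight
Sum: 473 + 1027 = 1500
Midpoint: 1500 / 2 = 750 minutes
Convert: 750 / 60 = 12 hours, 30 minutes
Result: 12:30

12:30


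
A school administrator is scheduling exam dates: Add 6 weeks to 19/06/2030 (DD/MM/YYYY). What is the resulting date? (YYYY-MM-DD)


Start: 2030-06-19
Weeks to add: 6
Convert to days: 6 x 7 = 42 days
Add 42 days to 2030-06-19
Result: 2030-07-31

2030-07-31


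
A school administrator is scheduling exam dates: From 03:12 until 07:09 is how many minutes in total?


Start time: 03:12 = 192 minutes from midnight
End time: 07:09 = 429 minutes from midnight
Difference: 429 - 192 = 237 minutes
That is 3 hours and 57 minutes

237


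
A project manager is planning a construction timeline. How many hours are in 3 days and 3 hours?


Days: 3
Extra hours: 3
Hours per day: 24
Days to hours: 3 x 24 = 72
Total: 72 + 3 = 75

75


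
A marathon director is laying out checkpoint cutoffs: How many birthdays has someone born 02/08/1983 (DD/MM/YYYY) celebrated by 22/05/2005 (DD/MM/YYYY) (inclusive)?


Birth: 1983-08-02
Reference: 2005-05-22
Year difference: 2005 - 1983 = 22
Has birthday (08-02) occurred by 05-22? No
Birthday not yet reached this year -> subtract 1
Age in full years: 21

21


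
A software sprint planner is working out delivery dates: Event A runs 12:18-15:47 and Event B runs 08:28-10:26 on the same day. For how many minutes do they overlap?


Interval A: [738, 947] minutes from midnight
Interval B: [508, 626] minutes from midnight
Overlap start = max(738, 508) = 738
Overlap end = min(947, 626) = 626
End <= start, so the intervals do not overlap: 0 minutes

0


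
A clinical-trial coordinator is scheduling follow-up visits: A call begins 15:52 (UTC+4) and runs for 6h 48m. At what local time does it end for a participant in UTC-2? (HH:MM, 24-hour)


Start: 15:52 in UTC+4
Step 1 - add duration:
  minutes: 52 + 48 = 100 (carry 1h)
  hours: 15 + 6 + 1 = 22
  end in UTC+4: 22:40
Step 2 - convert UTC+4 -> UTC-2:
  offset difference: -2 - (4) = -6 hours
  22 + (-6) = 16 -> mod 24 = 16
Result: 16:40 in UTC-2

16:40


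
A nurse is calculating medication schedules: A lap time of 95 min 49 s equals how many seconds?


Minutes: 95
Seconds: 49
Convert minutes to seconds: 95 x 60 = 5700
Add remaining seconds: 5700 + 49 = 5749

5749


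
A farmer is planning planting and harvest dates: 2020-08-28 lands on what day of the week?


Date: 2020-08-28
January 1, 2020 is a Wednesday
Day of year: 241
Offset from Jan 1: 240 days
240 mod 7 = 2
Result: Friday

Friday


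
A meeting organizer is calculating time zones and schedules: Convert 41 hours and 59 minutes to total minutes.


Hours: 41
Minutes: 59
Convert hours to minutes: 41 x 60 = 2460
Add remaining minutes: 2460 + 59 = 2519

2519


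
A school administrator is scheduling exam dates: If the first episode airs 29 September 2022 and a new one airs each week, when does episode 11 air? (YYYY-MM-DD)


First occurrence: 2022-09-29 (occurrence 1)
Each occurrence is 7 days after the previous.
Occurrence 11 is 10 weeks after the first.
10 weeks = 70 days
2022-09-29 + 70 days = 2022-12-08

2022-12-08


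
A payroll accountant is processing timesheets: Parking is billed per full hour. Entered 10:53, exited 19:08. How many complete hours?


Start: 10:53
End: 19:08
Hour difference: 19 - 10 = 9 hours
Minute difference: 8 - 53 = -45 minutes
Total minutes: 495
Complete hours: 495 / 60 = 8 (remainder 15)

8


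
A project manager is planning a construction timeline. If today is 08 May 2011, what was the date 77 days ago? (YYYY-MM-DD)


Start: 2011-05-08
Subtracting 77 days
Days already passed in May: 8
After going back through May: 69 more days to subtract
April 2011: 30 days, 39 remaining
March 2011: 31 days, 8 remaining
February 2011 has 28 days, need 8
Result: 2011-02-20

2011-02-20


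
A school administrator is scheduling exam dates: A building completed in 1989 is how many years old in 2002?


Birth year: 1989
Current year: 2002
Age = current year - birth year
Age = 2002 - 1989 = 13

13


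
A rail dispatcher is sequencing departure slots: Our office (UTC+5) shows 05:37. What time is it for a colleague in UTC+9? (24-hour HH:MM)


Local time: 05:37 at UTC+5 (offset 5h)
Target zone: UTC+9 (offset 9h)
Difference: 9 - (5) = 4 hours
Calculation: 5 + (4) = 9
Result: 09:37

09:37


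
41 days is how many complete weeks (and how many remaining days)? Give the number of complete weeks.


Total days: 41
Days per week: 7
Division: 41 / 7 = 5 remainder 6
Complete weeks: 5
Remaining days: 6

5


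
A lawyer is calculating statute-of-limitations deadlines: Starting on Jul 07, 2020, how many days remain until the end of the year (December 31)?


Start: July 07, 2020
End: December 31, 2020
Days left in July: 24
August: 31
September: 30
October: 31
November: 30
... plus remaining months
Sum of remaining months: 153
Total: 24 + 153 = 177

177


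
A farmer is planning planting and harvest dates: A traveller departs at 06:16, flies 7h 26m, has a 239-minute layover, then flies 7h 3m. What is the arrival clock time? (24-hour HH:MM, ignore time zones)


Depart: 06:16
Leg 1: +446 min -> 13:42
Layover: +239 min -> 17:41
Leg 2: +423 min -> 00:44
Total travel: 1108 minutes = 18h 28m
Arrival: 00:44

00:44


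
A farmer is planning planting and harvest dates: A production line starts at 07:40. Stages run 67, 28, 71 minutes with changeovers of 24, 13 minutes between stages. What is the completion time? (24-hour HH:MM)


Start: 07:40 = 460 min from midnight
  after task 1 (67 min): 08:47
  after break (24 min): 09:11
  after task 2 (28 min): 09:39
  after break (13 min): 09:52
  after task 3 (71 min): 11:03
Total elapsed: 203 minutes
End time: 11:03

11:03


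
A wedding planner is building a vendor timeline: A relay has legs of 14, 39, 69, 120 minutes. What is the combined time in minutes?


Durations: 14, 39, 69, 120
Running sum: 14
+ 39 = 53
+ 69 = 122
+ 120 = 242
Total duration: 242 minutes
That is 4 hours and 2 minutes

242


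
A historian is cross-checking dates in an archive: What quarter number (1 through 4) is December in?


Month: December (month 12)
Q1: January-March (months 1-3)
Q2: April-June (months 4-6)
Q3: July-September (months 7-9)
Q4: October-December (months 10-12)
Month 12 falls in Q4

4


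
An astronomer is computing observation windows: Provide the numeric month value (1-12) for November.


Calendar month order:
10. October
11. November <--
12. December
November is month number 11

11


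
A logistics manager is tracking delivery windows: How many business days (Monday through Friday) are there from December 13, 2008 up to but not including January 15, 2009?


Start: 2008-12-13 (Saturday)
End (exclusive): 2009-01-15 (Thursday)
Total calendar days: 33
Full weeks: 33 // 7 = 4 -> 20 weekdays
Remaining 5 days starting on Saturday:
  Sat(-), Sun(-), Mon(w), Tue(w), Wed(w) -> 3 weekdays
Total business days: 20 + 3 = 23

23


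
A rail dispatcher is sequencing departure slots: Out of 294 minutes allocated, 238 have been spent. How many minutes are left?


Total budget: 294 minutes
Time used: 238 minutes
Remaining: 294 - 238 = 56 minutes
Percent used: 81.0%
Percent remaining: 19.0%

56


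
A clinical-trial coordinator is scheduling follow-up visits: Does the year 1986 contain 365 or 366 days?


Year: 1986
Check leap year rules:
Divisible by 4? No
1986 is not a leap year
Days: 365

365


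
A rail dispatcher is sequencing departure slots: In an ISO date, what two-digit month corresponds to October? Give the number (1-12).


Calendar month order:
9. September
10. October <--
11. November
October is month number 10

10


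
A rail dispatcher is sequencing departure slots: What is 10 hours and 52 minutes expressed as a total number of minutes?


Hours: 10
Minutes: 52
Convert hours to minutes: 10 x 60 = 600
Add remaining minutes: 600 + 52 = 652

652


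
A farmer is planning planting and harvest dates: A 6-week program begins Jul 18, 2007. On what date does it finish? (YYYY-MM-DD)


Start: 2007-07-18
Weeks to add: 6
Convert to days: 6 x 7 = 42 days
Add 42 days to 2007-07-18
Result: 2007-08-29

2007-08-29


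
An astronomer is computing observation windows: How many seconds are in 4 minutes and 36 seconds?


Minutes: 4
Seconds: 36
Convert minutes to seconds: 4 x 60 = 240
Add remaining seconds: 240 + 36 = 276

276


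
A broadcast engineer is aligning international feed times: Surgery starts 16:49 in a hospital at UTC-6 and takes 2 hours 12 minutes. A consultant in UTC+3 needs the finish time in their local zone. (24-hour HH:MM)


Start: 16:49 in UTC-6
Step 1 - add duration:
  minutes: 49 + 12 = 61 (carry 1h)
  hours: 16 + 2 + 1 = 19
  end in UTC-6: 19:01
Step 2 - convert UTC-6 -> UTC+3:
  offset difference: 3 - (-6) = 9 hours
  19 + (9) = 28 -> mod 24 = 4
Result: 04:01 in UTC+3

04:01


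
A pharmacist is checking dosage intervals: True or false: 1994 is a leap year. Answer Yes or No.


Year: 1994
Divisible by 4? 1994 / 4 = 498.5 -> No
Not divisible by 4, so NOT a leap year

No


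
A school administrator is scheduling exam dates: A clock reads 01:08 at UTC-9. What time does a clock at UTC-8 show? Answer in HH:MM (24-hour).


Local time: 01:08 at UTC-9 (offset -9h)
Target zone: UTC-8 (offset -8h)
Difference: -8 - (-9) = 1 hours
Calculation: 1 + (1) = 2
Result: 02:08

02:08


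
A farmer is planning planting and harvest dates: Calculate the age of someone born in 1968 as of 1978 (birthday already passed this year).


Birth year: 1968
Current year: 1978
Age = current year - birth year
Age = 1978 - 1968 = 10

10


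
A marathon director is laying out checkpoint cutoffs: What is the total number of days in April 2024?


Month: April
Year: 2024
April is a 30-day month
Total: 30 days

30


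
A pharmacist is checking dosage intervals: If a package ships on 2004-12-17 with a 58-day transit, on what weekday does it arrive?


Start: 2004-12-17 (Friday)
Step 1 - find target date: add 58 days
  2004-12-17 + 58 days = 2005-02-13
Step 2 - day of week:
  58 mod 7 = 2
  Friday + 2 days -> Sunday
Result: Sunday (2005-02-13)

Sunday
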